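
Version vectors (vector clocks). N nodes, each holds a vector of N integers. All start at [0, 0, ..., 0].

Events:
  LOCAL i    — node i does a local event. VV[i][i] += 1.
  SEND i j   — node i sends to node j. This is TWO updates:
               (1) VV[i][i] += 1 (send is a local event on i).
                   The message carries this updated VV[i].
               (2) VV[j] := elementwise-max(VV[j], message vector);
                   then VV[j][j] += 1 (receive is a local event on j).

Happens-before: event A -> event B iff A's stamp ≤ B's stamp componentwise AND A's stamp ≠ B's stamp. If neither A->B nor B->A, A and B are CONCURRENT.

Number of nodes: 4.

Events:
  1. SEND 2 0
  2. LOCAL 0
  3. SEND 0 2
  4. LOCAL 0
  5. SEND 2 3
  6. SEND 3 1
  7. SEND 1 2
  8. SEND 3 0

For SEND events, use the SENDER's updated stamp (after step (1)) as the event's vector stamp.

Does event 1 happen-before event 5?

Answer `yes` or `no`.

Initial: VV[0]=[0, 0, 0, 0]
Initial: VV[1]=[0, 0, 0, 0]
Initial: VV[2]=[0, 0, 0, 0]
Initial: VV[3]=[0, 0, 0, 0]
Event 1: SEND 2->0: VV[2][2]++ -> VV[2]=[0, 0, 1, 0], msg_vec=[0, 0, 1, 0]; VV[0]=max(VV[0],msg_vec) then VV[0][0]++ -> VV[0]=[1, 0, 1, 0]
Event 2: LOCAL 0: VV[0][0]++ -> VV[0]=[2, 0, 1, 0]
Event 3: SEND 0->2: VV[0][0]++ -> VV[0]=[3, 0, 1, 0], msg_vec=[3, 0, 1, 0]; VV[2]=max(VV[2],msg_vec) then VV[2][2]++ -> VV[2]=[3, 0, 2, 0]
Event 4: LOCAL 0: VV[0][0]++ -> VV[0]=[4, 0, 1, 0]
Event 5: SEND 2->3: VV[2][2]++ -> VV[2]=[3, 0, 3, 0], msg_vec=[3, 0, 3, 0]; VV[3]=max(VV[3],msg_vec) then VV[3][3]++ -> VV[3]=[3, 0, 3, 1]
Event 6: SEND 3->1: VV[3][3]++ -> VV[3]=[3, 0, 3, 2], msg_vec=[3, 0, 3, 2]; VV[1]=max(VV[1],msg_vec) then VV[1][1]++ -> VV[1]=[3, 1, 3, 2]
Event 7: SEND 1->2: VV[1][1]++ -> VV[1]=[3, 2, 3, 2], msg_vec=[3, 2, 3, 2]; VV[2]=max(VV[2],msg_vec) then VV[2][2]++ -> VV[2]=[3, 2, 4, 2]
Event 8: SEND 3->0: VV[3][3]++ -> VV[3]=[3, 0, 3, 3], msg_vec=[3, 0, 3, 3]; VV[0]=max(VV[0],msg_vec) then VV[0][0]++ -> VV[0]=[5, 0, 3, 3]
Event 1 stamp: [0, 0, 1, 0]
Event 5 stamp: [3, 0, 3, 0]
[0, 0, 1, 0] <= [3, 0, 3, 0]? True. Equal? False. Happens-before: True

Answer: yes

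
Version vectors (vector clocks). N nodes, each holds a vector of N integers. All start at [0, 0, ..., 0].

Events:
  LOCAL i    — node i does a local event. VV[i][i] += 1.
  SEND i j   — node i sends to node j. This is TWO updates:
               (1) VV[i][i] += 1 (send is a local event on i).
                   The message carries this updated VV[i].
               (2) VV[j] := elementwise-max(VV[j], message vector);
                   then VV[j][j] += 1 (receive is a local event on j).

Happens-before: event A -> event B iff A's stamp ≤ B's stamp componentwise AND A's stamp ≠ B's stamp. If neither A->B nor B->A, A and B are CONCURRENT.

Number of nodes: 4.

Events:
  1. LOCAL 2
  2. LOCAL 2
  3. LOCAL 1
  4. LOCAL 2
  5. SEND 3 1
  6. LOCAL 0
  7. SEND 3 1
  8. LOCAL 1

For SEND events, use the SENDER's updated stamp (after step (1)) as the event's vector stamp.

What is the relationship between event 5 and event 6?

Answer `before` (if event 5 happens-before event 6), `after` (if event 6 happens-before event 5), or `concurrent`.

Answer: concurrent

Derivation:
Initial: VV[0]=[0, 0, 0, 0]
Initial: VV[1]=[0, 0, 0, 0]
Initial: VV[2]=[0, 0, 0, 0]
Initial: VV[3]=[0, 0, 0, 0]
Event 1: LOCAL 2: VV[2][2]++ -> VV[2]=[0, 0, 1, 0]
Event 2: LOCAL 2: VV[2][2]++ -> VV[2]=[0, 0, 2, 0]
Event 3: LOCAL 1: VV[1][1]++ -> VV[1]=[0, 1, 0, 0]
Event 4: LOCAL 2: VV[2][2]++ -> VV[2]=[0, 0, 3, 0]
Event 5: SEND 3->1: VV[3][3]++ -> VV[3]=[0, 0, 0, 1], msg_vec=[0, 0, 0, 1]; VV[1]=max(VV[1],msg_vec) then VV[1][1]++ -> VV[1]=[0, 2, 0, 1]
Event 6: LOCAL 0: VV[0][0]++ -> VV[0]=[1, 0, 0, 0]
Event 7: SEND 3->1: VV[3][3]++ -> VV[3]=[0, 0, 0, 2], msg_vec=[0, 0, 0, 2]; VV[1]=max(VV[1],msg_vec) then VV[1][1]++ -> VV[1]=[0, 3, 0, 2]
Event 8: LOCAL 1: VV[1][1]++ -> VV[1]=[0, 4, 0, 2]
Event 5 stamp: [0, 0, 0, 1]
Event 6 stamp: [1, 0, 0, 0]
[0, 0, 0, 1] <= [1, 0, 0, 0]? False
[1, 0, 0, 0] <= [0, 0, 0, 1]? False
Relation: concurrent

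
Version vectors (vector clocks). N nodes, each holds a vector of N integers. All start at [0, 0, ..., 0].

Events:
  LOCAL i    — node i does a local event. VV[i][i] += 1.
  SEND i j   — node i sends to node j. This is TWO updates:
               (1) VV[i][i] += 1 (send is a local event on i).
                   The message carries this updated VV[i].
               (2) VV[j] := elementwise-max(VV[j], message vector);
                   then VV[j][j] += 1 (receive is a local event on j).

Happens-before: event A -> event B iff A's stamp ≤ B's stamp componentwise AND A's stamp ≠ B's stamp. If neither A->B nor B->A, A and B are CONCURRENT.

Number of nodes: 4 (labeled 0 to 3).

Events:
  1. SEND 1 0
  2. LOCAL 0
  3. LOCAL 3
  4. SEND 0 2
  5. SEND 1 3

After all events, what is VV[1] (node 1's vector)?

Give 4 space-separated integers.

Answer: 0 2 0 0

Derivation:
Initial: VV[0]=[0, 0, 0, 0]
Initial: VV[1]=[0, 0, 0, 0]
Initial: VV[2]=[0, 0, 0, 0]
Initial: VV[3]=[0, 0, 0, 0]
Event 1: SEND 1->0: VV[1][1]++ -> VV[1]=[0, 1, 0, 0], msg_vec=[0, 1, 0, 0]; VV[0]=max(VV[0],msg_vec) then VV[0][0]++ -> VV[0]=[1, 1, 0, 0]
Event 2: LOCAL 0: VV[0][0]++ -> VV[0]=[2, 1, 0, 0]
Event 3: LOCAL 3: VV[3][3]++ -> VV[3]=[0, 0, 0, 1]
Event 4: SEND 0->2: VV[0][0]++ -> VV[0]=[3, 1, 0, 0], msg_vec=[3, 1, 0, 0]; VV[2]=max(VV[2],msg_vec) then VV[2][2]++ -> VV[2]=[3, 1, 1, 0]
Event 5: SEND 1->3: VV[1][1]++ -> VV[1]=[0, 2, 0, 0], msg_vec=[0, 2, 0, 0]; VV[3]=max(VV[3],msg_vec) then VV[3][3]++ -> VV[3]=[0, 2, 0, 2]
Final vectors: VV[0]=[3, 1, 0, 0]; VV[1]=[0, 2, 0, 0]; VV[2]=[3, 1, 1, 0]; VV[3]=[0, 2, 0, 2]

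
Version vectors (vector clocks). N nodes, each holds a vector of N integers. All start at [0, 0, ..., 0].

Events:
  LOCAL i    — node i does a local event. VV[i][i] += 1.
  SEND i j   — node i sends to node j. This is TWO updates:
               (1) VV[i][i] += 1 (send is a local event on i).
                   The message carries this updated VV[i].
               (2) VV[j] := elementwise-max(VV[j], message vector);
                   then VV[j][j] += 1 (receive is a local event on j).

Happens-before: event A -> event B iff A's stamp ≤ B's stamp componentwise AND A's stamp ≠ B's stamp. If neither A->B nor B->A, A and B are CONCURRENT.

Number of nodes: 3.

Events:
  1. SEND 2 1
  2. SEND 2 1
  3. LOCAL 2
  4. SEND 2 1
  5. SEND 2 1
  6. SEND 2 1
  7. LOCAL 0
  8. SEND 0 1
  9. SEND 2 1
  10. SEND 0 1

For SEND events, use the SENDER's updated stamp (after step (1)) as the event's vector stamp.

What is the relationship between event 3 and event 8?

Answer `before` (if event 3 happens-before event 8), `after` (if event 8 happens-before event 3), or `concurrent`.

Initial: VV[0]=[0, 0, 0]
Initial: VV[1]=[0, 0, 0]
Initial: VV[2]=[0, 0, 0]
Event 1: SEND 2->1: VV[2][2]++ -> VV[2]=[0, 0, 1], msg_vec=[0, 0, 1]; VV[1]=max(VV[1],msg_vec) then VV[1][1]++ -> VV[1]=[0, 1, 1]
Event 2: SEND 2->1: VV[2][2]++ -> VV[2]=[0, 0, 2], msg_vec=[0, 0, 2]; VV[1]=max(VV[1],msg_vec) then VV[1][1]++ -> VV[1]=[0, 2, 2]
Event 3: LOCAL 2: VV[2][2]++ -> VV[2]=[0, 0, 3]
Event 4: SEND 2->1: VV[2][2]++ -> VV[2]=[0, 0, 4], msg_vec=[0, 0, 4]; VV[1]=max(VV[1],msg_vec) then VV[1][1]++ -> VV[1]=[0, 3, 4]
Event 5: SEND 2->1: VV[2][2]++ -> VV[2]=[0, 0, 5], msg_vec=[0, 0, 5]; VV[1]=max(VV[1],msg_vec) then VV[1][1]++ -> VV[1]=[0, 4, 5]
Event 6: SEND 2->1: VV[2][2]++ -> VV[2]=[0, 0, 6], msg_vec=[0, 0, 6]; VV[1]=max(VV[1],msg_vec) then VV[1][1]++ -> VV[1]=[0, 5, 6]
Event 7: LOCAL 0: VV[0][0]++ -> VV[0]=[1, 0, 0]
Event 8: SEND 0->1: VV[0][0]++ -> VV[0]=[2, 0, 0], msg_vec=[2, 0, 0]; VV[1]=max(VV[1],msg_vec) then VV[1][1]++ -> VV[1]=[2, 6, 6]
Event 9: SEND 2->1: VV[2][2]++ -> VV[2]=[0, 0, 7], msg_vec=[0, 0, 7]; VV[1]=max(VV[1],msg_vec) then VV[1][1]++ -> VV[1]=[2, 7, 7]
Event 10: SEND 0->1: VV[0][0]++ -> VV[0]=[3, 0, 0], msg_vec=[3, 0, 0]; VV[1]=max(VV[1],msg_vec) then VV[1][1]++ -> VV[1]=[3, 8, 7]
Event 3 stamp: [0, 0, 3]
Event 8 stamp: [2, 0, 0]
[0, 0, 3] <= [2, 0, 0]? False
[2, 0, 0] <= [0, 0, 3]? False
Relation: concurrent

Answer: concurrent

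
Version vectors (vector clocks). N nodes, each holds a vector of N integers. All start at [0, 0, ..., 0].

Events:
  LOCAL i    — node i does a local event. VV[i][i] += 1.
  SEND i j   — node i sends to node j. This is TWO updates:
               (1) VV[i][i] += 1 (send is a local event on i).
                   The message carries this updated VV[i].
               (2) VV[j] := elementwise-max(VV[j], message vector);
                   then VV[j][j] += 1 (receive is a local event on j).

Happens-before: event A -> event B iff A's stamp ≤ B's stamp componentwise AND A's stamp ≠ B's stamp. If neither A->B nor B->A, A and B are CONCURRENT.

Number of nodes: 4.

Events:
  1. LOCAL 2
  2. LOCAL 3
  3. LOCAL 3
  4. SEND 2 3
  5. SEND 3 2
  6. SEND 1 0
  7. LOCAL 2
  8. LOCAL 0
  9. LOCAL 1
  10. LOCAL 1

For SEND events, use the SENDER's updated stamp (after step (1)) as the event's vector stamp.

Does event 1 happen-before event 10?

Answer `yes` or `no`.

Initial: VV[0]=[0, 0, 0, 0]
Initial: VV[1]=[0, 0, 0, 0]
Initial: VV[2]=[0, 0, 0, 0]
Initial: VV[3]=[0, 0, 0, 0]
Event 1: LOCAL 2: VV[2][2]++ -> VV[2]=[0, 0, 1, 0]
Event 2: LOCAL 3: VV[3][3]++ -> VV[3]=[0, 0, 0, 1]
Event 3: LOCAL 3: VV[3][3]++ -> VV[3]=[0, 0, 0, 2]
Event 4: SEND 2->3: VV[2][2]++ -> VV[2]=[0, 0, 2, 0], msg_vec=[0, 0, 2, 0]; VV[3]=max(VV[3],msg_vec) then VV[3][3]++ -> VV[3]=[0, 0, 2, 3]
Event 5: SEND 3->2: VV[3][3]++ -> VV[3]=[0, 0, 2, 4], msg_vec=[0, 0, 2, 4]; VV[2]=max(VV[2],msg_vec) then VV[2][2]++ -> VV[2]=[0, 0, 3, 4]
Event 6: SEND 1->0: VV[1][1]++ -> VV[1]=[0, 1, 0, 0], msg_vec=[0, 1, 0, 0]; VV[0]=max(VV[0],msg_vec) then VV[0][0]++ -> VV[0]=[1, 1, 0, 0]
Event 7: LOCAL 2: VV[2][2]++ -> VV[2]=[0, 0, 4, 4]
Event 8: LOCAL 0: VV[0][0]++ -> VV[0]=[2, 1, 0, 0]
Event 9: LOCAL 1: VV[1][1]++ -> VV[1]=[0, 2, 0, 0]
Event 10: LOCAL 1: VV[1][1]++ -> VV[1]=[0, 3, 0, 0]
Event 1 stamp: [0, 0, 1, 0]
Event 10 stamp: [0, 3, 0, 0]
[0, 0, 1, 0] <= [0, 3, 0, 0]? False. Equal? False. Happens-before: False

Answer: no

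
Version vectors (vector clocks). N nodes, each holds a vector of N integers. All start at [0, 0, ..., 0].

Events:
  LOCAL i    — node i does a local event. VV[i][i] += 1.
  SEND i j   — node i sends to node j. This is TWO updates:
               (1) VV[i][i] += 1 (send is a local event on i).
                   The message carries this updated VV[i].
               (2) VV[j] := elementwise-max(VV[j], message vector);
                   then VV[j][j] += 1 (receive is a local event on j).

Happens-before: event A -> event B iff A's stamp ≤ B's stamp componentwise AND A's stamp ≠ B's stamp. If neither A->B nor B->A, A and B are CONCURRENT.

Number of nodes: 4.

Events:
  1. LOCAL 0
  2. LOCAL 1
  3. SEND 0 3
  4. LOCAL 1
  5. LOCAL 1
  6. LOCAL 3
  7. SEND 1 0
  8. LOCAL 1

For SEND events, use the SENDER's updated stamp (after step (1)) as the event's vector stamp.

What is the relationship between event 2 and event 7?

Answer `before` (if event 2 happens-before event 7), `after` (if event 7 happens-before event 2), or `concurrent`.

Initial: VV[0]=[0, 0, 0, 0]
Initial: VV[1]=[0, 0, 0, 0]
Initial: VV[2]=[0, 0, 0, 0]
Initial: VV[3]=[0, 0, 0, 0]
Event 1: LOCAL 0: VV[0][0]++ -> VV[0]=[1, 0, 0, 0]
Event 2: LOCAL 1: VV[1][1]++ -> VV[1]=[0, 1, 0, 0]
Event 3: SEND 0->3: VV[0][0]++ -> VV[0]=[2, 0, 0, 0], msg_vec=[2, 0, 0, 0]; VV[3]=max(VV[3],msg_vec) then VV[3][3]++ -> VV[3]=[2, 0, 0, 1]
Event 4: LOCAL 1: VV[1][1]++ -> VV[1]=[0, 2, 0, 0]
Event 5: LOCAL 1: VV[1][1]++ -> VV[1]=[0, 3, 0, 0]
Event 6: LOCAL 3: VV[3][3]++ -> VV[3]=[2, 0, 0, 2]
Event 7: SEND 1->0: VV[1][1]++ -> VV[1]=[0, 4, 0, 0], msg_vec=[0, 4, 0, 0]; VV[0]=max(VV[0],msg_vec) then VV[0][0]++ -> VV[0]=[3, 4, 0, 0]
Event 8: LOCAL 1: VV[1][1]++ -> VV[1]=[0, 5, 0, 0]
Event 2 stamp: [0, 1, 0, 0]
Event 7 stamp: [0, 4, 0, 0]
[0, 1, 0, 0] <= [0, 4, 0, 0]? True
[0, 4, 0, 0] <= [0, 1, 0, 0]? False
Relation: before

Answer: before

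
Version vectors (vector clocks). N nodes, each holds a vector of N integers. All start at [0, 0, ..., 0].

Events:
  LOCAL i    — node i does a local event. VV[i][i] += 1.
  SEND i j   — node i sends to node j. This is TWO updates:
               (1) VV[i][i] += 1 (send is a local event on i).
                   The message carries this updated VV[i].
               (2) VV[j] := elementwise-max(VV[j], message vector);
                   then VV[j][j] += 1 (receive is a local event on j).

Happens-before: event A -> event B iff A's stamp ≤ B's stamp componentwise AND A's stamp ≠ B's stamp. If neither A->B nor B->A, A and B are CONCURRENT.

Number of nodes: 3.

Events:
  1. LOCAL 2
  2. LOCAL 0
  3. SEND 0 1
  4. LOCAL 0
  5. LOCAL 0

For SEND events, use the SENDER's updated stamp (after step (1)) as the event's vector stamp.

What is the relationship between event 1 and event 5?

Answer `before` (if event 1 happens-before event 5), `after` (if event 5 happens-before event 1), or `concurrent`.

Initial: VV[0]=[0, 0, 0]
Initial: VV[1]=[0, 0, 0]
Initial: VV[2]=[0, 0, 0]
Event 1: LOCAL 2: VV[2][2]++ -> VV[2]=[0, 0, 1]
Event 2: LOCAL 0: VV[0][0]++ -> VV[0]=[1, 0, 0]
Event 3: SEND 0->1: VV[0][0]++ -> VV[0]=[2, 0, 0], msg_vec=[2, 0, 0]; VV[1]=max(VV[1],msg_vec) then VV[1][1]++ -> VV[1]=[2, 1, 0]
Event 4: LOCAL 0: VV[0][0]++ -> VV[0]=[3, 0, 0]
Event 5: LOCAL 0: VV[0][0]++ -> VV[0]=[4, 0, 0]
Event 1 stamp: [0, 0, 1]
Event 5 stamp: [4, 0, 0]
[0, 0, 1] <= [4, 0, 0]? False
[4, 0, 0] <= [0, 0, 1]? False
Relation: concurrent

Answer: concurrent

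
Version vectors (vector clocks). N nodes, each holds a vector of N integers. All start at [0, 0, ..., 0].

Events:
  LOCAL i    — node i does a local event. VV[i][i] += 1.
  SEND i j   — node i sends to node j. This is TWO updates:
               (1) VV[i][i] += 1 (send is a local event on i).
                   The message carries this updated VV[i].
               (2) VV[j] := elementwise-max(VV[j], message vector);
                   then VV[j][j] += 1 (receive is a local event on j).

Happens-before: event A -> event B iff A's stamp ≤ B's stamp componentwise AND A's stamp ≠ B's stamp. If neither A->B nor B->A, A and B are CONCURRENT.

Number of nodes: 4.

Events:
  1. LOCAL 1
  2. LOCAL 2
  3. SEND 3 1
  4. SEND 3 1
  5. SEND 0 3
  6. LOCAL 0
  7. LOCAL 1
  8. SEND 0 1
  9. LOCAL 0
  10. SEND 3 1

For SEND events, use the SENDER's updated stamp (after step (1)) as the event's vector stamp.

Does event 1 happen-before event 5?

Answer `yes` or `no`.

Answer: no

Derivation:
Initial: VV[0]=[0, 0, 0, 0]
Initial: VV[1]=[0, 0, 0, 0]
Initial: VV[2]=[0, 0, 0, 0]
Initial: VV[3]=[0, 0, 0, 0]
Event 1: LOCAL 1: VV[1][1]++ -> VV[1]=[0, 1, 0, 0]
Event 2: LOCAL 2: VV[2][2]++ -> VV[2]=[0, 0, 1, 0]
Event 3: SEND 3->1: VV[3][3]++ -> VV[3]=[0, 0, 0, 1], msg_vec=[0, 0, 0, 1]; VV[1]=max(VV[1],msg_vec) then VV[1][1]++ -> VV[1]=[0, 2, 0, 1]
Event 4: SEND 3->1: VV[3][3]++ -> VV[3]=[0, 0, 0, 2], msg_vec=[0, 0, 0, 2]; VV[1]=max(VV[1],msg_vec) then VV[1][1]++ -> VV[1]=[0, 3, 0, 2]
Event 5: SEND 0->3: VV[0][0]++ -> VV[0]=[1, 0, 0, 0], msg_vec=[1, 0, 0, 0]; VV[3]=max(VV[3],msg_vec) then VV[3][3]++ -> VV[3]=[1, 0, 0, 3]
Event 6: LOCAL 0: VV[0][0]++ -> VV[0]=[2, 0, 0, 0]
Event 7: LOCAL 1: VV[1][1]++ -> VV[1]=[0, 4, 0, 2]
Event 8: SEND 0->1: VV[0][0]++ -> VV[0]=[3, 0, 0, 0], msg_vec=[3, 0, 0, 0]; VV[1]=max(VV[1],msg_vec) then VV[1][1]++ -> VV[1]=[3, 5, 0, 2]
Event 9: LOCAL 0: VV[0][0]++ -> VV[0]=[4, 0, 0, 0]
Event 10: SEND 3->1: VV[3][3]++ -> VV[3]=[1, 0, 0, 4], msg_vec=[1, 0, 0, 4]; VV[1]=max(VV[1],msg_vec) then VV[1][1]++ -> VV[1]=[3, 6, 0, 4]
Event 1 stamp: [0, 1, 0, 0]
Event 5 stamp: [1, 0, 0, 0]
[0, 1, 0, 0] <= [1, 0, 0, 0]? False. Equal? False. Happens-before: False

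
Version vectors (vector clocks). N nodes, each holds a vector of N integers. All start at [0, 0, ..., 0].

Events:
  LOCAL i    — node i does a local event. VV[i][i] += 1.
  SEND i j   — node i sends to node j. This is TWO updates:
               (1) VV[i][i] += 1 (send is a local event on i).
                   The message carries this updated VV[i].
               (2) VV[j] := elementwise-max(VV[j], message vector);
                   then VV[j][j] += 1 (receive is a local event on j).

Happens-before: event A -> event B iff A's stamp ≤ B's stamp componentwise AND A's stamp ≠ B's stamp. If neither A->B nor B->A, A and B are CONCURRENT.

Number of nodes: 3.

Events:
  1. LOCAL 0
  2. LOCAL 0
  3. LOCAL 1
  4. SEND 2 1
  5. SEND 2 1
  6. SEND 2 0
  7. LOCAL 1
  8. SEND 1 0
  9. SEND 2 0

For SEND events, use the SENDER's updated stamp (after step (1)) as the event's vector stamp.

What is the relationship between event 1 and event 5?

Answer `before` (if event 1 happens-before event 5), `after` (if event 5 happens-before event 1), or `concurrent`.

Initial: VV[0]=[0, 0, 0]
Initial: VV[1]=[0, 0, 0]
Initial: VV[2]=[0, 0, 0]
Event 1: LOCAL 0: VV[0][0]++ -> VV[0]=[1, 0, 0]
Event 2: LOCAL 0: VV[0][0]++ -> VV[0]=[2, 0, 0]
Event 3: LOCAL 1: VV[1][1]++ -> VV[1]=[0, 1, 0]
Event 4: SEND 2->1: VV[2][2]++ -> VV[2]=[0, 0, 1], msg_vec=[0, 0, 1]; VV[1]=max(VV[1],msg_vec) then VV[1][1]++ -> VV[1]=[0, 2, 1]
Event 5: SEND 2->1: VV[2][2]++ -> VV[2]=[0, 0, 2], msg_vec=[0, 0, 2]; VV[1]=max(VV[1],msg_vec) then VV[1][1]++ -> VV[1]=[0, 3, 2]
Event 6: SEND 2->0: VV[2][2]++ -> VV[2]=[0, 0, 3], msg_vec=[0, 0, 3]; VV[0]=max(VV[0],msg_vec) then VV[0][0]++ -> VV[0]=[3, 0, 3]
Event 7: LOCAL 1: VV[1][1]++ -> VV[1]=[0, 4, 2]
Event 8: SEND 1->0: VV[1][1]++ -> VV[1]=[0, 5, 2], msg_vec=[0, 5, 2]; VV[0]=max(VV[0],msg_vec) then VV[0][0]++ -> VV[0]=[4, 5, 3]
Event 9: SEND 2->0: VV[2][2]++ -> VV[2]=[0, 0, 4], msg_vec=[0, 0, 4]; VV[0]=max(VV[0],msg_vec) then VV[0][0]++ -> VV[0]=[5, 5, 4]
Event 1 stamp: [1, 0, 0]
Event 5 stamp: [0, 0, 2]
[1, 0, 0] <= [0, 0, 2]? False
[0, 0, 2] <= [1, 0, 0]? False
Relation: concurrent

Answer: concurrent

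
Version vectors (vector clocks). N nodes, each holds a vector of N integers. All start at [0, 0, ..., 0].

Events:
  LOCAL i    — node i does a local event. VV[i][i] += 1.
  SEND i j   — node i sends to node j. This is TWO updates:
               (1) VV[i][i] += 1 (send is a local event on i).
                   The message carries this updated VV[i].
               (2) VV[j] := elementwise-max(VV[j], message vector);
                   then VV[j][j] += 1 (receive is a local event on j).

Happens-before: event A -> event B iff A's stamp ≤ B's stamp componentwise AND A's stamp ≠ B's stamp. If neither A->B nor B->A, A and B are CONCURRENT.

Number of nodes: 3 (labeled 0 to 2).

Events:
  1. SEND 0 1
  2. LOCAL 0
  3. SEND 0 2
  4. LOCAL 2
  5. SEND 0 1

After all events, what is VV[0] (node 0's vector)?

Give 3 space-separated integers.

Initial: VV[0]=[0, 0, 0]
Initial: VV[1]=[0, 0, 0]
Initial: VV[2]=[0, 0, 0]
Event 1: SEND 0->1: VV[0][0]++ -> VV[0]=[1, 0, 0], msg_vec=[1, 0, 0]; VV[1]=max(VV[1],msg_vec) then VV[1][1]++ -> VV[1]=[1, 1, 0]
Event 2: LOCAL 0: VV[0][0]++ -> VV[0]=[2, 0, 0]
Event 3: SEND 0->2: VV[0][0]++ -> VV[0]=[3, 0, 0], msg_vec=[3, 0, 0]; VV[2]=max(VV[2],msg_vec) then VV[2][2]++ -> VV[2]=[3, 0, 1]
Event 4: LOCAL 2: VV[2][2]++ -> VV[2]=[3, 0, 2]
Event 5: SEND 0->1: VV[0][0]++ -> VV[0]=[4, 0, 0], msg_vec=[4, 0, 0]; VV[1]=max(VV[1],msg_vec) then VV[1][1]++ -> VV[1]=[4, 2, 0]
Final vectors: VV[0]=[4, 0, 0]; VV[1]=[4, 2, 0]; VV[2]=[3, 0, 2]

Answer: 4 0 0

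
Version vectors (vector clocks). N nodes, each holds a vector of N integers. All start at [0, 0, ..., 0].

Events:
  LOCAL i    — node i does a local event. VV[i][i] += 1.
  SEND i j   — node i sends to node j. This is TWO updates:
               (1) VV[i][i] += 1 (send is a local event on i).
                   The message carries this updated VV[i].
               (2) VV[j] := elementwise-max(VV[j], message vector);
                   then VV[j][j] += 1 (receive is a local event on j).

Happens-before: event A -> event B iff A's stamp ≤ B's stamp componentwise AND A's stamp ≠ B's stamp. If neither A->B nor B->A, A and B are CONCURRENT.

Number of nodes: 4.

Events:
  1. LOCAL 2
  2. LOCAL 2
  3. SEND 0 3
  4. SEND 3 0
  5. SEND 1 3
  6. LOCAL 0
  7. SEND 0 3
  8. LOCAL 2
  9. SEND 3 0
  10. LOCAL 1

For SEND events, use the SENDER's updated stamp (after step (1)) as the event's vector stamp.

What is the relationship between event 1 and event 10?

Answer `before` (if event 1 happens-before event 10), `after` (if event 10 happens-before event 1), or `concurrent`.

Answer: concurrent

Derivation:
Initial: VV[0]=[0, 0, 0, 0]
Initial: VV[1]=[0, 0, 0, 0]
Initial: VV[2]=[0, 0, 0, 0]
Initial: VV[3]=[0, 0, 0, 0]
Event 1: LOCAL 2: VV[2][2]++ -> VV[2]=[0, 0, 1, 0]
Event 2: LOCAL 2: VV[2][2]++ -> VV[2]=[0, 0, 2, 0]
Event 3: SEND 0->3: VV[0][0]++ -> VV[0]=[1, 0, 0, 0], msg_vec=[1, 0, 0, 0]; VV[3]=max(VV[3],msg_vec) then VV[3][3]++ -> VV[3]=[1, 0, 0, 1]
Event 4: SEND 3->0: VV[3][3]++ -> VV[3]=[1, 0, 0, 2], msg_vec=[1, 0, 0, 2]; VV[0]=max(VV[0],msg_vec) then VV[0][0]++ -> VV[0]=[2, 0, 0, 2]
Event 5: SEND 1->3: VV[1][1]++ -> VV[1]=[0, 1, 0, 0], msg_vec=[0, 1, 0, 0]; VV[3]=max(VV[3],msg_vec) then VV[3][3]++ -> VV[3]=[1, 1, 0, 3]
Event 6: LOCAL 0: VV[0][0]++ -> VV[0]=[3, 0, 0, 2]
Event 7: SEND 0->3: VV[0][0]++ -> VV[0]=[4, 0, 0, 2], msg_vec=[4, 0, 0, 2]; VV[3]=max(VV[3],msg_vec) then VV[3][3]++ -> VV[3]=[4, 1, 0, 4]
Event 8: LOCAL 2: VV[2][2]++ -> VV[2]=[0, 0, 3, 0]
Event 9: SEND 3->0: VV[3][3]++ -> VV[3]=[4, 1, 0, 5], msg_vec=[4, 1, 0, 5]; VV[0]=max(VV[0],msg_vec) then VV[0][0]++ -> VV[0]=[5, 1, 0, 5]
Event 10: LOCAL 1: VV[1][1]++ -> VV[1]=[0, 2, 0, 0]
Event 1 stamp: [0, 0, 1, 0]
Event 10 stamp: [0, 2, 0, 0]
[0, 0, 1, 0] <= [0, 2, 0, 0]? False
[0, 2, 0, 0] <= [0, 0, 1, 0]? False
Relation: concurrent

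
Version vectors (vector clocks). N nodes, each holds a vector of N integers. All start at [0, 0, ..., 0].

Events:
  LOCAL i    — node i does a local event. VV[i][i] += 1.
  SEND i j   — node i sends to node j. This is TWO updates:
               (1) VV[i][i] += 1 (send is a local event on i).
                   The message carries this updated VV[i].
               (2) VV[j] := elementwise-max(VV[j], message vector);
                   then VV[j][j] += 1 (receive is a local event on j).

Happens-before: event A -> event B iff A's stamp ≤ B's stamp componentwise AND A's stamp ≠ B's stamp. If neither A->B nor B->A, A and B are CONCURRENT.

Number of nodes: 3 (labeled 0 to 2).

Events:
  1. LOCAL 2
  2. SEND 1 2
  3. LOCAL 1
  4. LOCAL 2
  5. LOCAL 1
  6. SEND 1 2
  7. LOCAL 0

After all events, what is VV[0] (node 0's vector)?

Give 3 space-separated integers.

Answer: 1 0 0

Derivation:
Initial: VV[0]=[0, 0, 0]
Initial: VV[1]=[0, 0, 0]
Initial: VV[2]=[0, 0, 0]
Event 1: LOCAL 2: VV[2][2]++ -> VV[2]=[0, 0, 1]
Event 2: SEND 1->2: VV[1][1]++ -> VV[1]=[0, 1, 0], msg_vec=[0, 1, 0]; VV[2]=max(VV[2],msg_vec) then VV[2][2]++ -> VV[2]=[0, 1, 2]
Event 3: LOCAL 1: VV[1][1]++ -> VV[1]=[0, 2, 0]
Event 4: LOCAL 2: VV[2][2]++ -> VV[2]=[0, 1, 3]
Event 5: LOCAL 1: VV[1][1]++ -> VV[1]=[0, 3, 0]
Event 6: SEND 1->2: VV[1][1]++ -> VV[1]=[0, 4, 0], msg_vec=[0, 4, 0]; VV[2]=max(VV[2],msg_vec) then VV[2][2]++ -> VV[2]=[0, 4, 4]
Event 7: LOCAL 0: VV[0][0]++ -> VV[0]=[1, 0, 0]
Final vectors: VV[0]=[1, 0, 0]; VV[1]=[0, 4, 0]; VV[2]=[0, 4, 4]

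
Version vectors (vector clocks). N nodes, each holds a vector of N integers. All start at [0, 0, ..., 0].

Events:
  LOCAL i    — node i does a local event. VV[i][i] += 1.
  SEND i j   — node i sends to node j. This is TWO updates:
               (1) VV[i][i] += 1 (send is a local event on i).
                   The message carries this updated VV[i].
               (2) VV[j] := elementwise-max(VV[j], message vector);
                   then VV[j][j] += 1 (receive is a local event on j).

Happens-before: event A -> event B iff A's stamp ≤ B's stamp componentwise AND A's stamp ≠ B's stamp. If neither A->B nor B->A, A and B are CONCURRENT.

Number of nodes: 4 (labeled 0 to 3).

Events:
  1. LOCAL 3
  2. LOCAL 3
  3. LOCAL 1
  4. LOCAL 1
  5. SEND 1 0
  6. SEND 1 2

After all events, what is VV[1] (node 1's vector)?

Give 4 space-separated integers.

Initial: VV[0]=[0, 0, 0, 0]
Initial: VV[1]=[0, 0, 0, 0]
Initial: VV[2]=[0, 0, 0, 0]
Initial: VV[3]=[0, 0, 0, 0]
Event 1: LOCAL 3: VV[3][3]++ -> VV[3]=[0, 0, 0, 1]
Event 2: LOCAL 3: VV[3][3]++ -> VV[3]=[0, 0, 0, 2]
Event 3: LOCAL 1: VV[1][1]++ -> VV[1]=[0, 1, 0, 0]
Event 4: LOCAL 1: VV[1][1]++ -> VV[1]=[0, 2, 0, 0]
Event 5: SEND 1->0: VV[1][1]++ -> VV[1]=[0, 3, 0, 0], msg_vec=[0, 3, 0, 0]; VV[0]=max(VV[0],msg_vec) then VV[0][0]++ -> VV[0]=[1, 3, 0, 0]
Event 6: SEND 1->2: VV[1][1]++ -> VV[1]=[0, 4, 0, 0], msg_vec=[0, 4, 0, 0]; VV[2]=max(VV[2],msg_vec) then VV[2][2]++ -> VV[2]=[0, 4, 1, 0]
Final vectors: VV[0]=[1, 3, 0, 0]; VV[1]=[0, 4, 0, 0]; VV[2]=[0, 4, 1, 0]; VV[3]=[0, 0, 0, 2]

Answer: 0 4 0 0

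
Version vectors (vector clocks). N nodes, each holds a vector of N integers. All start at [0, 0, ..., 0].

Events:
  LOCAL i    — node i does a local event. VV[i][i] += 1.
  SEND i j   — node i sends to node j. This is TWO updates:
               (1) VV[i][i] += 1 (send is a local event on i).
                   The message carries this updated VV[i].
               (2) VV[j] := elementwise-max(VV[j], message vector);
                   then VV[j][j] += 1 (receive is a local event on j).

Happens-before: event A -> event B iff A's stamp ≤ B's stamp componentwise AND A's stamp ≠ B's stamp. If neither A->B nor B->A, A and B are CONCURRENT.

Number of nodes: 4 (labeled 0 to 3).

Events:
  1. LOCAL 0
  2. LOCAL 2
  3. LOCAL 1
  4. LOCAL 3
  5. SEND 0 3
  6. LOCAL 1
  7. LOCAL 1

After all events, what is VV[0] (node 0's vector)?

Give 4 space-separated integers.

Initial: VV[0]=[0, 0, 0, 0]
Initial: VV[1]=[0, 0, 0, 0]
Initial: VV[2]=[0, 0, 0, 0]
Initial: VV[3]=[0, 0, 0, 0]
Event 1: LOCAL 0: VV[0][0]++ -> VV[0]=[1, 0, 0, 0]
Event 2: LOCAL 2: VV[2][2]++ -> VV[2]=[0, 0, 1, 0]
Event 3: LOCAL 1: VV[1][1]++ -> VV[1]=[0, 1, 0, 0]
Event 4: LOCAL 3: VV[3][3]++ -> VV[3]=[0, 0, 0, 1]
Event 5: SEND 0->3: VV[0][0]++ -> VV[0]=[2, 0, 0, 0], msg_vec=[2, 0, 0, 0]; VV[3]=max(VV[3],msg_vec) then VV[3][3]++ -> VV[3]=[2, 0, 0, 2]
Event 6: LOCAL 1: VV[1][1]++ -> VV[1]=[0, 2, 0, 0]
Event 7: LOCAL 1: VV[1][1]++ -> VV[1]=[0, 3, 0, 0]
Final vectors: VV[0]=[2, 0, 0, 0]; VV[1]=[0, 3, 0, 0]; VV[2]=[0, 0, 1, 0]; VV[3]=[2, 0, 0, 2]

Answer: 2 0 0 0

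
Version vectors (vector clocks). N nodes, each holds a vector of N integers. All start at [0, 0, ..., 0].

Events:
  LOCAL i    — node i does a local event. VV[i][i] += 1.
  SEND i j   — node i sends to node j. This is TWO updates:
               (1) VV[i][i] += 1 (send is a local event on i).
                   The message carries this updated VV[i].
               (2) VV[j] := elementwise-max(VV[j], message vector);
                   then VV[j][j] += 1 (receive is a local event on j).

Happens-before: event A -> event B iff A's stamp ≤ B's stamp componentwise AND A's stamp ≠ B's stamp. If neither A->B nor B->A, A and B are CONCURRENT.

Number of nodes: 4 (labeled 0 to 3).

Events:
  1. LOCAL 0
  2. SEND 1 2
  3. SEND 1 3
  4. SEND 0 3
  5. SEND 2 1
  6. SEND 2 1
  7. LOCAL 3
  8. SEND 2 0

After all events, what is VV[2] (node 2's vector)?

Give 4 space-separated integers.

Answer: 0 1 4 0

Derivation:
Initial: VV[0]=[0, 0, 0, 0]
Initial: VV[1]=[0, 0, 0, 0]
Initial: VV[2]=[0, 0, 0, 0]
Initial: VV[3]=[0, 0, 0, 0]
Event 1: LOCAL 0: VV[0][0]++ -> VV[0]=[1, 0, 0, 0]
Event 2: SEND 1->2: VV[1][1]++ -> VV[1]=[0, 1, 0, 0], msg_vec=[0, 1, 0, 0]; VV[2]=max(VV[2],msg_vec) then VV[2][2]++ -> VV[2]=[0, 1, 1, 0]
Event 3: SEND 1->3: VV[1][1]++ -> VV[1]=[0, 2, 0, 0], msg_vec=[0, 2, 0, 0]; VV[3]=max(VV[3],msg_vec) then VV[3][3]++ -> VV[3]=[0, 2, 0, 1]
Event 4: SEND 0->3: VV[0][0]++ -> VV[0]=[2, 0, 0, 0], msg_vec=[2, 0, 0, 0]; VV[3]=max(VV[3],msg_vec) then VV[3][3]++ -> VV[3]=[2, 2, 0, 2]
Event 5: SEND 2->1: VV[2][2]++ -> VV[2]=[0, 1, 2, 0], msg_vec=[0, 1, 2, 0]; VV[1]=max(VV[1],msg_vec) then VV[1][1]++ -> VV[1]=[0, 3, 2, 0]
Event 6: SEND 2->1: VV[2][2]++ -> VV[2]=[0, 1, 3, 0], msg_vec=[0, 1, 3, 0]; VV[1]=max(VV[1],msg_vec) then VV[1][1]++ -> VV[1]=[0, 4, 3, 0]
Event 7: LOCAL 3: VV[3][3]++ -> VV[3]=[2, 2, 0, 3]
Event 8: SEND 2->0: VV[2][2]++ -> VV[2]=[0, 1, 4, 0], msg_vec=[0, 1, 4, 0]; VV[0]=max(VV[0],msg_vec) then VV[0][0]++ -> VV[0]=[3, 1, 4, 0]
Final vectors: VV[0]=[3, 1, 4, 0]; VV[1]=[0, 4, 3, 0]; VV[2]=[0, 1, 4, 0]; VV[3]=[2, 2, 0, 3]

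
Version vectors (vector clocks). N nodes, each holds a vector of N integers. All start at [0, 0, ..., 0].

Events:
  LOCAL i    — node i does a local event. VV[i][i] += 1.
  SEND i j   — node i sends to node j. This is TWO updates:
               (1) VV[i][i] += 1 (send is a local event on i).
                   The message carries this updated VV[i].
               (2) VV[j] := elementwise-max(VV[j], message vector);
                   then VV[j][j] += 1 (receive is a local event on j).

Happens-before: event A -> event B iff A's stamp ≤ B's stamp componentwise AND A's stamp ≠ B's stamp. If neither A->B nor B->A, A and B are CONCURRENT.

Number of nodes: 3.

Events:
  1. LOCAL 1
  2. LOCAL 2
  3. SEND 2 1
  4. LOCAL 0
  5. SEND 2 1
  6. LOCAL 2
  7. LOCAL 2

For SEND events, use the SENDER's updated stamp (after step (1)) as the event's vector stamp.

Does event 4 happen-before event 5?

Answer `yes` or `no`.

Initial: VV[0]=[0, 0, 0]
Initial: VV[1]=[0, 0, 0]
Initial: VV[2]=[0, 0, 0]
Event 1: LOCAL 1: VV[1][1]++ -> VV[1]=[0, 1, 0]
Event 2: LOCAL 2: VV[2][2]++ -> VV[2]=[0, 0, 1]
Event 3: SEND 2->1: VV[2][2]++ -> VV[2]=[0, 0, 2], msg_vec=[0, 0, 2]; VV[1]=max(VV[1],msg_vec) then VV[1][1]++ -> VV[1]=[0, 2, 2]
Event 4: LOCAL 0: VV[0][0]++ -> VV[0]=[1, 0, 0]
Event 5: SEND 2->1: VV[2][2]++ -> VV[2]=[0, 0, 3], msg_vec=[0, 0, 3]; VV[1]=max(VV[1],msg_vec) then VV[1][1]++ -> VV[1]=[0, 3, 3]
Event 6: LOCAL 2: VV[2][2]++ -> VV[2]=[0, 0, 4]
Event 7: LOCAL 2: VV[2][2]++ -> VV[2]=[0, 0, 5]
Event 4 stamp: [1, 0, 0]
Event 5 stamp: [0, 0, 3]
[1, 0, 0] <= [0, 0, 3]? False. Equal? False. Happens-before: False

Answer: no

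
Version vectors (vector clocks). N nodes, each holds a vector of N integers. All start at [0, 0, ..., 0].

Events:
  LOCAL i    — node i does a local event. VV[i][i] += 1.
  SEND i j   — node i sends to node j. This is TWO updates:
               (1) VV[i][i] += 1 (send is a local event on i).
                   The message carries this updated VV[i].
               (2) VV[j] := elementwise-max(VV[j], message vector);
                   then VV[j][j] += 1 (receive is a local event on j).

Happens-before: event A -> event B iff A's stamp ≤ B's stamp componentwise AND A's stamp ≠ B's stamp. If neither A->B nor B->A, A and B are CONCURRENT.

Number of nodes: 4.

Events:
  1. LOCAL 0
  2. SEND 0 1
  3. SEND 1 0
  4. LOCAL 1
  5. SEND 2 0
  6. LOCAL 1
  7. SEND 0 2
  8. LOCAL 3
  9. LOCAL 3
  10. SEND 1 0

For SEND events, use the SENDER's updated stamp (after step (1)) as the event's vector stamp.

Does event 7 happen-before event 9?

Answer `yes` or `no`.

Answer: no

Derivation:
Initial: VV[0]=[0, 0, 0, 0]
Initial: VV[1]=[0, 0, 0, 0]
Initial: VV[2]=[0, 0, 0, 0]
Initial: VV[3]=[0, 0, 0, 0]
Event 1: LOCAL 0: VV[0][0]++ -> VV[0]=[1, 0, 0, 0]
Event 2: SEND 0->1: VV[0][0]++ -> VV[0]=[2, 0, 0, 0], msg_vec=[2, 0, 0, 0]; VV[1]=max(VV[1],msg_vec) then VV[1][1]++ -> VV[1]=[2, 1, 0, 0]
Event 3: SEND 1->0: VV[1][1]++ -> VV[1]=[2, 2, 0, 0], msg_vec=[2, 2, 0, 0]; VV[0]=max(VV[0],msg_vec) then VV[0][0]++ -> VV[0]=[3, 2, 0, 0]
Event 4: LOCAL 1: VV[1][1]++ -> VV[1]=[2, 3, 0, 0]
Event 5: SEND 2->0: VV[2][2]++ -> VV[2]=[0, 0, 1, 0], msg_vec=[0, 0, 1, 0]; VV[0]=max(VV[0],msg_vec) then VV[0][0]++ -> VV[0]=[4, 2, 1, 0]
Event 6: LOCAL 1: VV[1][1]++ -> VV[1]=[2, 4, 0, 0]
Event 7: SEND 0->2: VV[0][0]++ -> VV[0]=[5, 2, 1, 0], msg_vec=[5, 2, 1, 0]; VV[2]=max(VV[2],msg_vec) then VV[2][2]++ -> VV[2]=[5, 2, 2, 0]
Event 8: LOCAL 3: VV[3][3]++ -> VV[3]=[0, 0, 0, 1]
Event 9: LOCAL 3: VV[3][3]++ -> VV[3]=[0, 0, 0, 2]
Event 10: SEND 1->0: VV[1][1]++ -> VV[1]=[2, 5, 0, 0], msg_vec=[2, 5, 0, 0]; VV[0]=max(VV[0],msg_vec) then VV[0][0]++ -> VV[0]=[6, 5, 1, 0]
Event 7 stamp: [5, 2, 1, 0]
Event 9 stamp: [0, 0, 0, 2]
[5, 2, 1, 0] <= [0, 0, 0, 2]? False. Equal? False. Happens-before: False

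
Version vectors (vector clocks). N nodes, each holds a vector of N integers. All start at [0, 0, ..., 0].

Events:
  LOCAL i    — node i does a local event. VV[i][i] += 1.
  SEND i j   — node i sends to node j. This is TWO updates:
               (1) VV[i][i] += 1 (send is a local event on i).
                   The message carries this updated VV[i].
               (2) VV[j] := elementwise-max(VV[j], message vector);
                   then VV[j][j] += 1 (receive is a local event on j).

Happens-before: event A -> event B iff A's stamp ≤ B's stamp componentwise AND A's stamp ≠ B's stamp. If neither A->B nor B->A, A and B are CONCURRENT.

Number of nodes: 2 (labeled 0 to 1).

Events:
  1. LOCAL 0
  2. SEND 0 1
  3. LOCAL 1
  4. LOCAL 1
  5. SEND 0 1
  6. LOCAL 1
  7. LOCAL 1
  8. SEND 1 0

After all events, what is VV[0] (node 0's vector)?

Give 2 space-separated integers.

Initial: VV[0]=[0, 0]
Initial: VV[1]=[0, 0]
Event 1: LOCAL 0: VV[0][0]++ -> VV[0]=[1, 0]
Event 2: SEND 0->1: VV[0][0]++ -> VV[0]=[2, 0], msg_vec=[2, 0]; VV[1]=max(VV[1],msg_vec) then VV[1][1]++ -> VV[1]=[2, 1]
Event 3: LOCAL 1: VV[1][1]++ -> VV[1]=[2, 2]
Event 4: LOCAL 1: VV[1][1]++ -> VV[1]=[2, 3]
Event 5: SEND 0->1: VV[0][0]++ -> VV[0]=[3, 0], msg_vec=[3, 0]; VV[1]=max(VV[1],msg_vec) then VV[1][1]++ -> VV[1]=[3, 4]
Event 6: LOCAL 1: VV[1][1]++ -> VV[1]=[3, 5]
Event 7: LOCAL 1: VV[1][1]++ -> VV[1]=[3, 6]
Event 8: SEND 1->0: VV[1][1]++ -> VV[1]=[3, 7], msg_vec=[3, 7]; VV[0]=max(VV[0],msg_vec) then VV[0][0]++ -> VV[0]=[4, 7]
Final vectors: VV[0]=[4, 7]; VV[1]=[3, 7]

Answer: 4 7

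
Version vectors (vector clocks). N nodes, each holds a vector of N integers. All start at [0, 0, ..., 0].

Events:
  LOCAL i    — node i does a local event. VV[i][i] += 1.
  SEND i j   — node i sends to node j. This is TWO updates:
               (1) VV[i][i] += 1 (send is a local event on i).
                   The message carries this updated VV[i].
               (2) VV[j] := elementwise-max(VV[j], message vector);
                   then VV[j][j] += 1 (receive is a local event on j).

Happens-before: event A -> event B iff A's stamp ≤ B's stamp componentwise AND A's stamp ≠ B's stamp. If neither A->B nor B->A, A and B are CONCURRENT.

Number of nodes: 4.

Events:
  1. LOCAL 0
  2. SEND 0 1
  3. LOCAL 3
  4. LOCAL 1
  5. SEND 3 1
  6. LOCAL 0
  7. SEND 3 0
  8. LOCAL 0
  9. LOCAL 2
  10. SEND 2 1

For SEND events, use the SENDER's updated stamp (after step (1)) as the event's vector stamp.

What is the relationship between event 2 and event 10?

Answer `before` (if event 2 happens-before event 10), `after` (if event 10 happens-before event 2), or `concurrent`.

Initial: VV[0]=[0, 0, 0, 0]
Initial: VV[1]=[0, 0, 0, 0]
Initial: VV[2]=[0, 0, 0, 0]
Initial: VV[3]=[0, 0, 0, 0]
Event 1: LOCAL 0: VV[0][0]++ -> VV[0]=[1, 0, 0, 0]
Event 2: SEND 0->1: VV[0][0]++ -> VV[0]=[2, 0, 0, 0], msg_vec=[2, 0, 0, 0]; VV[1]=max(VV[1],msg_vec) then VV[1][1]++ -> VV[1]=[2, 1, 0, 0]
Event 3: LOCAL 3: VV[3][3]++ -> VV[3]=[0, 0, 0, 1]
Event 4: LOCAL 1: VV[1][1]++ -> VV[1]=[2, 2, 0, 0]
Event 5: SEND 3->1: VV[3][3]++ -> VV[3]=[0, 0, 0, 2], msg_vec=[0, 0, 0, 2]; VV[1]=max(VV[1],msg_vec) then VV[1][1]++ -> VV[1]=[2, 3, 0, 2]
Event 6: LOCAL 0: VV[0][0]++ -> VV[0]=[3, 0, 0, 0]
Event 7: SEND 3->0: VV[3][3]++ -> VV[3]=[0, 0, 0, 3], msg_vec=[0, 0, 0, 3]; VV[0]=max(VV[0],msg_vec) then VV[0][0]++ -> VV[0]=[4, 0, 0, 3]
Event 8: LOCAL 0: VV[0][0]++ -> VV[0]=[5, 0, 0, 3]
Event 9: LOCAL 2: VV[2][2]++ -> VV[2]=[0, 0, 1, 0]
Event 10: SEND 2->1: VV[2][2]++ -> VV[2]=[0, 0, 2, 0], msg_vec=[0, 0, 2, 0]; VV[1]=max(VV[1],msg_vec) then VV[1][1]++ -> VV[1]=[2, 4, 2, 2]
Event 2 stamp: [2, 0, 0, 0]
Event 10 stamp: [0, 0, 2, 0]
[2, 0, 0, 0] <= [0, 0, 2, 0]? False
[0, 0, 2, 0] <= [2, 0, 0, 0]? False
Relation: concurrent

Answer: concurrent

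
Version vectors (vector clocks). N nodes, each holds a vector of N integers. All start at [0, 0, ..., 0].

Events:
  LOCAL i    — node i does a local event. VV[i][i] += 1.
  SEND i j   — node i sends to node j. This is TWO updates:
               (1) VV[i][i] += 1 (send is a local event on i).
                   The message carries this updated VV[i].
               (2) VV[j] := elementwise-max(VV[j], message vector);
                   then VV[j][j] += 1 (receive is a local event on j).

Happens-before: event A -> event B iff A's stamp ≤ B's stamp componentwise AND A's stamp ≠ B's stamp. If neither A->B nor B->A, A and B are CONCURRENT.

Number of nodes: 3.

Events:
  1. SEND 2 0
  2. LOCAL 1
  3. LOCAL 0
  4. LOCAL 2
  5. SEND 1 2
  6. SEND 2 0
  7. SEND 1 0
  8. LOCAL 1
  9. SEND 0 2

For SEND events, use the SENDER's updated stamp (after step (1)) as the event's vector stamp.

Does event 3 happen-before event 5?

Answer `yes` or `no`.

Initial: VV[0]=[0, 0, 0]
Initial: VV[1]=[0, 0, 0]
Initial: VV[2]=[0, 0, 0]
Event 1: SEND 2->0: VV[2][2]++ -> VV[2]=[0, 0, 1], msg_vec=[0, 0, 1]; VV[0]=max(VV[0],msg_vec) then VV[0][0]++ -> VV[0]=[1, 0, 1]
Event 2: LOCAL 1: VV[1][1]++ -> VV[1]=[0, 1, 0]
Event 3: LOCAL 0: VV[0][0]++ -> VV[0]=[2, 0, 1]
Event 4: LOCAL 2: VV[2][2]++ -> VV[2]=[0, 0, 2]
Event 5: SEND 1->2: VV[1][1]++ -> VV[1]=[0, 2, 0], msg_vec=[0, 2, 0]; VV[2]=max(VV[2],msg_vec) then VV[2][2]++ -> VV[2]=[0, 2, 3]
Event 6: SEND 2->0: VV[2][2]++ -> VV[2]=[0, 2, 4], msg_vec=[0, 2, 4]; VV[0]=max(VV[0],msg_vec) then VV[0][0]++ -> VV[0]=[3, 2, 4]
Event 7: SEND 1->0: VV[1][1]++ -> VV[1]=[0, 3, 0], msg_vec=[0, 3, 0]; VV[0]=max(VV[0],msg_vec) then VV[0][0]++ -> VV[0]=[4, 3, 4]
Event 8: LOCAL 1: VV[1][1]++ -> VV[1]=[0, 4, 0]
Event 9: SEND 0->2: VV[0][0]++ -> VV[0]=[5, 3, 4], msg_vec=[5, 3, 4]; VV[2]=max(VV[2],msg_vec) then VV[2][2]++ -> VV[2]=[5, 3, 5]
Event 3 stamp: [2, 0, 1]
Event 5 stamp: [0, 2, 0]
[2, 0, 1] <= [0, 2, 0]? False. Equal? False. Happens-before: False

Answer: no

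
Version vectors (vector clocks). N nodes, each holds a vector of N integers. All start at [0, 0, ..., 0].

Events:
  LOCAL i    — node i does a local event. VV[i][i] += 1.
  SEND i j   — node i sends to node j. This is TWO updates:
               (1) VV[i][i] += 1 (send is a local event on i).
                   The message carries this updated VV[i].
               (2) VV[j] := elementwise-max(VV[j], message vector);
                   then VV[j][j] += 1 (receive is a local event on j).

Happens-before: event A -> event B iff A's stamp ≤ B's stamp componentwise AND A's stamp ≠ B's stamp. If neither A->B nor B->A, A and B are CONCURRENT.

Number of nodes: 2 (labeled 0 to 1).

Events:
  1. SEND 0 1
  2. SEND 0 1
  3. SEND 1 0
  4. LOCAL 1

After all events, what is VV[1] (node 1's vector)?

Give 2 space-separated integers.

Answer: 2 4

Derivation:
Initial: VV[0]=[0, 0]
Initial: VV[1]=[0, 0]
Event 1: SEND 0->1: VV[0][0]++ -> VV[0]=[1, 0], msg_vec=[1, 0]; VV[1]=max(VV[1],msg_vec) then VV[1][1]++ -> VV[1]=[1, 1]
Event 2: SEND 0->1: VV[0][0]++ -> VV[0]=[2, 0], msg_vec=[2, 0]; VV[1]=max(VV[1],msg_vec) then VV[1][1]++ -> VV[1]=[2, 2]
Event 3: SEND 1->0: VV[1][1]++ -> VV[1]=[2, 3], msg_vec=[2, 3]; VV[0]=max(VV[0],msg_vec) then VV[0][0]++ -> VV[0]=[3, 3]
Event 4: LOCAL 1: VV[1][1]++ -> VV[1]=[2, 4]
Final vectors: VV[0]=[3, 3]; VV[1]=[2, 4]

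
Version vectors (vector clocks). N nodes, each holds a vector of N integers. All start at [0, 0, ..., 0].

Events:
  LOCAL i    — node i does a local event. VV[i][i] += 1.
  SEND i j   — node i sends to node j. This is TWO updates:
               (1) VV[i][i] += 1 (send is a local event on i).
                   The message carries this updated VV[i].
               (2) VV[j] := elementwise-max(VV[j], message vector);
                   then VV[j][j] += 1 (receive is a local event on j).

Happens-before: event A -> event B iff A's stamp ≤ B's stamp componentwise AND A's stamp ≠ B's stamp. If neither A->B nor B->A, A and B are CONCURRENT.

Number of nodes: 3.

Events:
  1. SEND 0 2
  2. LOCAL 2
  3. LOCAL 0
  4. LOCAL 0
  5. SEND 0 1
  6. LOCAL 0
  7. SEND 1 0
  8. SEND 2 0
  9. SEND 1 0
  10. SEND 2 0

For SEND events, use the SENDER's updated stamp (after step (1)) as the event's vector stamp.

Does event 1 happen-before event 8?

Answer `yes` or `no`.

Initial: VV[0]=[0, 0, 0]
Initial: VV[1]=[0, 0, 0]
Initial: VV[2]=[0, 0, 0]
Event 1: SEND 0->2: VV[0][0]++ -> VV[0]=[1, 0, 0], msg_vec=[1, 0, 0]; VV[2]=max(VV[2],msg_vec) then VV[2][2]++ -> VV[2]=[1, 0, 1]
Event 2: LOCAL 2: VV[2][2]++ -> VV[2]=[1, 0, 2]
Event 3: LOCAL 0: VV[0][0]++ -> VV[0]=[2, 0, 0]
Event 4: LOCAL 0: VV[0][0]++ -> VV[0]=[3, 0, 0]
Event 5: SEND 0->1: VV[0][0]++ -> VV[0]=[4, 0, 0], msg_vec=[4, 0, 0]; VV[1]=max(VV[1],msg_vec) then VV[1][1]++ -> VV[1]=[4, 1, 0]
Event 6: LOCAL 0: VV[0][0]++ -> VV[0]=[5, 0, 0]
Event 7: SEND 1->0: VV[1][1]++ -> VV[1]=[4, 2, 0], msg_vec=[4, 2, 0]; VV[0]=max(VV[0],msg_vec) then VV[0][0]++ -> VV[0]=[6, 2, 0]
Event 8: SEND 2->0: VV[2][2]++ -> VV[2]=[1, 0, 3], msg_vec=[1, 0, 3]; VV[0]=max(VV[0],msg_vec) then VV[0][0]++ -> VV[0]=[7, 2, 3]
Event 9: SEND 1->0: VV[1][1]++ -> VV[1]=[4, 3, 0], msg_vec=[4, 3, 0]; VV[0]=max(VV[0],msg_vec) then VV[0][0]++ -> VV[0]=[8, 3, 3]
Event 10: SEND 2->0: VV[2][2]++ -> VV[2]=[1, 0, 4], msg_vec=[1, 0, 4]; VV[0]=max(VV[0],msg_vec) then VV[0][0]++ -> VV[0]=[9, 3, 4]
Event 1 stamp: [1, 0, 0]
Event 8 stamp: [1, 0, 3]
[1, 0, 0] <= [1, 0, 3]? True. Equal? False. Happens-before: True

Answer: yes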